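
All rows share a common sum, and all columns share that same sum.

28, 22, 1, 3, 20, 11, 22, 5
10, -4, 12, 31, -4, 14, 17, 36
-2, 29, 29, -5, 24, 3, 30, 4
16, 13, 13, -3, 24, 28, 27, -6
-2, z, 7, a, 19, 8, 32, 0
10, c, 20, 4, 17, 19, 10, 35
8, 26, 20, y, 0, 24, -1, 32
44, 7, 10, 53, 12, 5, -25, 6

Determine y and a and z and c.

Rows 1 and 2 both sum to 112, so that's the common total.
Row 7: 8 + 26 + 20 + 0 + 24 − 1 + 32 = 109, so its missing entry is 112 − 109 = 3.
Row 6: 10 + 20 + 4 + 17 + 19 + 10 + 35 = 115, so its missing entry is 112 − 115 = -3.
Column 2: 22 − 4 + 29 + 13 − 3 + 26 + 7 = 90, so its missing entry is 112 − 90 = 22.
Row 5: -2 + 22 + 7 + 19 + 8 + 32 + 0 = 86, so its missing entry is 112 − 86 = 26.

y = 3, a = 26, z = 22, c = -3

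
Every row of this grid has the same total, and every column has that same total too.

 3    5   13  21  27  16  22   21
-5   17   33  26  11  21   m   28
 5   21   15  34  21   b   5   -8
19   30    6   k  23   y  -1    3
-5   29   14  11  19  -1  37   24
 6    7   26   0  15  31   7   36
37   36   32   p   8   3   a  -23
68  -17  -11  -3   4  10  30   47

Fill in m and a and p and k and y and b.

m = -3, a = 31, p = 4, k = 35, y = 13, b = 35

Rows 1 and 5 both sum to 128, so that's the common total.
Row 3: 5 + 21 + 15 + 34 + 21 + 5 − 8 = 93, so its missing entry is 128 − 93 = 35.
Row 2: -5 + 17 + 33 + 26 + 11 + 21 + 28 = 131, so its missing entry is 128 − 131 = -3.
Column 7: 22 − 3 + 5 − 1 + 37 + 7 + 30 = 97, so its missing entry is 128 − 97 = 31.
Row 7: 37 + 36 + 32 + 8 + 3 + 31 − 23 = 124, so its missing entry is 128 − 124 = 4.
Column 4: 21 + 26 + 34 + 11 + 0 + 4 − 3 = 93, so its missing entry is 128 − 93 = 35.
Row 4: 19 + 30 + 6 + 35 + 23 − 1 + 3 = 115, so its missing entry is 128 − 115 = 13.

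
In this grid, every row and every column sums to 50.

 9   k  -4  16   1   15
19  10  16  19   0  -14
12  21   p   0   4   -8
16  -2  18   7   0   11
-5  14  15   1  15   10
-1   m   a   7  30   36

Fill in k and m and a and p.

k = 13, m = -6, a = -16, p = 21

The known cells in row 1 total 37, leaving 50 − 37 = 13 for the blank.
The known cells in row 3 total 29, leaving 50 − 29 = 21 for the blank.
The known cells in column 2 total 56, leaving 50 − 56 = -6 for the blank.
The known cells in row 6 total 66, leaving 50 − 66 = -16 for the blank.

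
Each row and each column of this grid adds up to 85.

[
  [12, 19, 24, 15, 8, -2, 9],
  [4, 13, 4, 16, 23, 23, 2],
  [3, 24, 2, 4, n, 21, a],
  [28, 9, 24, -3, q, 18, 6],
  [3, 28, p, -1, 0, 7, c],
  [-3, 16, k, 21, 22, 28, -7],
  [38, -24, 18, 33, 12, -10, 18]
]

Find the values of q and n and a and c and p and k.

Row 4: 28 + 9 + 24 − 3 + 18 + 6 = 82, so its missing entry is 85 − 82 = 3.
Column 5: 8 + 23 + 3 + 0 + 22 + 12 = 68, so its missing entry is 85 − 68 = 17.
Row 3: 3 + 24 + 2 + 4 + 17 + 21 = 71, so its missing entry is 85 − 71 = 14.
Column 7: 9 + 2 + 14 + 6 − 7 + 18 = 42, so its missing entry is 85 − 42 = 43.
Row 5: 3 + 28 − 1 + 0 + 7 + 43 = 80, so its missing entry is 85 − 80 = 5.
Row 6: -3 + 16 + 21 + 22 + 28 − 7 = 77, so its missing entry is 85 − 77 = 8.

q = 3, n = 17, a = 14, c = 43, p = 5, k = 8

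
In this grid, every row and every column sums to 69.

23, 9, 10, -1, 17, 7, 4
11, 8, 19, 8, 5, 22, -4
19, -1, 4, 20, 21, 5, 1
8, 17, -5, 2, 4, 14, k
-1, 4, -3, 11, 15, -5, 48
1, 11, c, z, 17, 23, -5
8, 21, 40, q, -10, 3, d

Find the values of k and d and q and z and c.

The known cells in row 4 total 40, leaving 69 − 40 = 29 for the blank.
The known cells in column 7 total 73, leaving 69 − 73 = -4 for the blank.
The known cells in row 7 total 58, leaving 69 − 58 = 11 for the blank.
The known cells in column 4 total 51, leaving 69 − 51 = 18 for the blank.
The known cells in row 6 total 65, leaving 69 − 65 = 4 for the blank.

k = 29, d = -4, q = 11, z = 18, c = 4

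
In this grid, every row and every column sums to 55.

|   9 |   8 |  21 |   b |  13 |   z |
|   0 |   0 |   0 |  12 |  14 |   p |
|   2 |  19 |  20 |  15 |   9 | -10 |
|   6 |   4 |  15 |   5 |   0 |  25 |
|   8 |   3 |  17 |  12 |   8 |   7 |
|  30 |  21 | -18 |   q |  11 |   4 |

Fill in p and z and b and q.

Row 6: 30 + 21 − 18 + 11 + 4 = 48, so its missing entry is 55 − 48 = 7.
Column 4: 12 + 15 + 5 + 12 + 7 = 51, so its missing entry is 55 − 51 = 4.
Row 1: 9 + 8 + 21 + 4 + 13 = 55, so its missing entry is 55 − 55 = 0.
Row 2: 0 + 0 + 0 + 12 + 14 = 26, so its missing entry is 55 − 26 = 29.

p = 29, z = 0, b = 4, q = 7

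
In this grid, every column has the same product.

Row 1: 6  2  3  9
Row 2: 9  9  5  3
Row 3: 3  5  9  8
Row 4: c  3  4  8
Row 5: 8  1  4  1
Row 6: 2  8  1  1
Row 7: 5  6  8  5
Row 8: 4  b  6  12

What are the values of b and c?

Columns 3 and 4 each multiply to 103680, so every column has product 103680.
Column 2: 2×9×5×3×1×8×6 = 12960, so the missing entry is 103680 ÷ 12960 = 8.
Column 1: 6×9×3×8×2×5×4 = 51840, so the missing entry is 103680 ÷ 51840 = 2.

b = 8, c = 2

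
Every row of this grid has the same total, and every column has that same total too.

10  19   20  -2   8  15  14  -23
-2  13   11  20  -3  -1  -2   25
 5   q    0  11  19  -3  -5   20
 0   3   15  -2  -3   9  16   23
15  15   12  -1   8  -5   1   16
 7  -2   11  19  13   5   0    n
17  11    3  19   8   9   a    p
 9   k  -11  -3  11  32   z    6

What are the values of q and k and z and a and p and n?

Rows 1 and 2 both sum to 61, so that's the common total.
Row 3 has 5 + 0 + 11 + 19 − 3 − 5 + 20 = 47; the blank must be 61 − 47 = 14.
Column 2 has 19 + 13 + 14 + 3 + 15 − 2 + 11 = 73; the blank must be 61 − 73 = -12.
Row 6 has 7 − 2 + 11 + 19 + 13 + 5 + 0 = 53; the blank must be 61 − 53 = 8.
Column 8 has -23 + 25 + 20 + 23 + 16 + 8 + 6 = 75; the blank must be 61 − 75 = -14.
Row 8 has 9 − 12 − 11 − 3 + 11 + 32 + 6 = 32; the blank must be 61 − 32 = 29.
Row 7 has 17 + 11 + 3 + 19 + 8 + 9 − 14 = 53; the blank must be 61 − 53 = 8.

q = 14, k = -12, z = 29, a = 8, p = -14, n = 8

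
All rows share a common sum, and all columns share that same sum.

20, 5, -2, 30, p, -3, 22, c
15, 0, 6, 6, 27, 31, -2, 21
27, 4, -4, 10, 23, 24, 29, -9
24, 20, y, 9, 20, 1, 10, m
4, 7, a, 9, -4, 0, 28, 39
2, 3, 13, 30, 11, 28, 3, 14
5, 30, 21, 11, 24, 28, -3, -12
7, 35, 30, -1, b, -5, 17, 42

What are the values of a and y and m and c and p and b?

a = 21, y = 19, m = 1, c = 8, p = 24, b = -21

Rows 2 and 3 both sum to 104, so that's the common total.
Row 8: 7 + 35 + 30 − 1 − 5 + 17 + 42 = 125, so its missing entry is 104 − 125 = -21.
Column 5: 27 + 23 + 20 − 4 + 11 + 24 − 21 = 80, so its missing entry is 104 − 80 = 24.
Row 1: 20 + 5 − 2 + 30 + 24 − 3 + 22 = 96, so its missing entry is 104 − 96 = 8.
Column 8: 8 + 21 − 9 + 39 + 14 − 12 + 42 = 103, so its missing entry is 104 − 103 = 1.
Row 5: 4 + 7 + 9 − 4 + 0 + 28 + 39 = 83, so its missing entry is 104 − 83 = 21.
Row 4: 24 + 20 + 9 + 20 + 1 + 10 + 1 = 85, so its missing entry is 104 − 85 = 19.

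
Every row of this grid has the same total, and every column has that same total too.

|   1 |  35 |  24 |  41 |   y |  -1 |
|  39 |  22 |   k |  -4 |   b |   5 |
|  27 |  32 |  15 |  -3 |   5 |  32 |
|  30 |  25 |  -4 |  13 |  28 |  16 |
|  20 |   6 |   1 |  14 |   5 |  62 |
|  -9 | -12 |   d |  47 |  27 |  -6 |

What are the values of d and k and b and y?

Rows 3 and 4 both sum to 108, so that's the common total.
The known cells in row 1 total 100, leaving 108 − 100 = 8 for the blank.
The known cells in column 5 total 73, leaving 108 − 73 = 35 for the blank.
The known cells in row 2 total 97, leaving 108 − 97 = 11 for the blank.
The known cells in row 6 total 47, leaving 108 − 47 = 61 for the blank.

d = 61, k = 11, b = 35, y = 8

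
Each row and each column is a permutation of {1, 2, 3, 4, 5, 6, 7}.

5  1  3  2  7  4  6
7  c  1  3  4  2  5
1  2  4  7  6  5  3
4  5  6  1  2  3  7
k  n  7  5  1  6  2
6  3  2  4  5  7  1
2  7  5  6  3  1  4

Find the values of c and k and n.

For row 2, column 2: row 2 already has {1, 2, 3, 4, 5, 7}; that leaves 6.
For row 5, column 1: column 1 already has {1, 2, 4, 5, 6, 7}; that leaves 3.
Cell (5,2): row 5 already has {1, 2, 3, 5, 6, 7} → 4.

c = 6, k = 3, n = 4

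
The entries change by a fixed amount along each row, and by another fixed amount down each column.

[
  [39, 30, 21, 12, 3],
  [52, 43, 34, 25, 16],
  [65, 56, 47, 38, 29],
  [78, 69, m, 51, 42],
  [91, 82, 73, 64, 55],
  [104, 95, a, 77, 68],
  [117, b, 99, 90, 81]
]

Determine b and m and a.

b = 108, m = 60, a = 86

Along each row the entries change by -9 per step; down each column they change by 13.
Row 7: from 117 at column 1, stepping by -9 to column 2 gives 108.
Row 4: from 78 at column 1, stepping by -9 to column 3 gives 60.
Row 6: from 104 at column 1, stepping by -9 to column 3 gives 86.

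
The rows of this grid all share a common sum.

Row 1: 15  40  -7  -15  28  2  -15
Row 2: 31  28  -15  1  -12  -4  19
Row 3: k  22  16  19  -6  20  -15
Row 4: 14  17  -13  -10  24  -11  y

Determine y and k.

y = 27, k = -8

Rows 1 and 2 both add up to 48, so every row sums to 48.
Row 4: 14 + 17 − 13 − 10 + 24 − 11 = 21, so the missing entry is 48 − 21 = 27.
Row 3: 22 + 16 + 19 − 6 + 20 − 15 = 56, so the missing entry is 48 − 56 = -8.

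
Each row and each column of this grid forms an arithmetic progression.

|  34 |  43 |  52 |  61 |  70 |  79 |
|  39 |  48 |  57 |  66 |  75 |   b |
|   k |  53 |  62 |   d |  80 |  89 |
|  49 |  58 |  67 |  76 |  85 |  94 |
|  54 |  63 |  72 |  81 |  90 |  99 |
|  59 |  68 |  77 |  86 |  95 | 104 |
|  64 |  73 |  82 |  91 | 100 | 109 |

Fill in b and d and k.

Along each row the entries change by 9 per step; down each column they change by 5.
Row 2: from 39 at column 1, stepping by 9 to column 6 gives 84.
Row 3: from 53 at column 2, stepping by 9 to column 4 gives 71.
Row 3: from 53 at column 2, stepping by 9 to column 1 gives 44.

b = 84, d = 71, k = 44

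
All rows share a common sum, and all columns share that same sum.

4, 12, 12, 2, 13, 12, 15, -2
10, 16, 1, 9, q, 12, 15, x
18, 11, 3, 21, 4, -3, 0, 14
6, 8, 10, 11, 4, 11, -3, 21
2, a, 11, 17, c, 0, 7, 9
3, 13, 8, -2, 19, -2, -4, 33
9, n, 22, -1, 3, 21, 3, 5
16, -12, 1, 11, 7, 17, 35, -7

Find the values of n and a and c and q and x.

Rows 1 and 3 both sum to 68, so that's the common total.
The known cells in row 7 total 62, leaving 68 − 62 = 6 for the blank.
The known cells in column 8 total 73, leaving 68 − 73 = -5 for the blank.
The known cells in row 2 total 58, leaving 68 − 58 = 10 for the blank.
The known cells in column 5 total 60, leaving 68 − 60 = 8 for the blank.
The known cells in row 5 total 54, leaving 68 − 54 = 14 for the blank.

n = 6, a = 14, c = 8, q = 10, x = -5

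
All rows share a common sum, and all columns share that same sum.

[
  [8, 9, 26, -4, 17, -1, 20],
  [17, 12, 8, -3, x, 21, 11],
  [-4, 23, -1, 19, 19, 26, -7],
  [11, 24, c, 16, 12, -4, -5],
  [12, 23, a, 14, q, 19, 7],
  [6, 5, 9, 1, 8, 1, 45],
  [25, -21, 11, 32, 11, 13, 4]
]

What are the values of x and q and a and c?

x = 9, q = -1, a = 1, c = 21

Rows 1 and 3 both sum to 75, so that's the common total.
Row 4: 11 + 24 + 16 + 12 − 4 − 5 = 54, so its missing entry is 75 − 54 = 21.
Column 3: 26 + 8 − 1 + 21 + 9 + 11 = 74, so its missing entry is 75 − 74 = 1.
Row 5: 12 + 23 + 1 + 14 + 19 + 7 = 76, so its missing entry is 75 − 76 = -1.
Row 2: 17 + 12 + 8 − 3 + 21 + 11 = 66, so its missing entry is 75 − 66 = 9.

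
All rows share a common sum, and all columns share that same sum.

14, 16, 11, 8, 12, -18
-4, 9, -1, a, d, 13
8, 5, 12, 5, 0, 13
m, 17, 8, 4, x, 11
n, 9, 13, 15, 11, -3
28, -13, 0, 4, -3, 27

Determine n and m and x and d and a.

Rows 1 and 3 both sum to 43, so that's the common total.
Row 5 has 9 + 13 + 15 + 11 − 3 = 45; the blank must be 43 − 45 = -2.
Column 1 has 14 − 4 + 8 − 2 + 28 = 44; the blank must be 43 − 44 = -1.
Row 4 has -1 + 17 + 8 + 4 + 11 = 39; the blank must be 43 − 39 = 4.
Column 5 has 12 + 0 + 4 + 11 − 3 = 24; the blank must be 43 − 24 = 19.
Row 2 has -4 + 9 − 1 + 19 + 13 = 36; the blank must be 43 − 36 = 7.

n = -2, m = -1, x = 4, d = 19, a = 7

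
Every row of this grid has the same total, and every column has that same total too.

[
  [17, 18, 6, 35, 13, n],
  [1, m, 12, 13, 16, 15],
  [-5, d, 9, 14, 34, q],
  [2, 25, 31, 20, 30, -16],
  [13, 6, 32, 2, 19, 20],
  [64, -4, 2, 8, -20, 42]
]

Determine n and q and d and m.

Rows 4 and 5 both sum to 92, so that's the common total.
Row 2 has 1 + 12 + 13 + 16 + 15 = 57; the blank must be 92 − 57 = 35.
Column 2 has 18 + 35 + 25 + 6 − 4 = 80; the blank must be 92 − 80 = 12.
Row 3 has -5 + 12 + 9 + 14 + 34 = 64; the blank must be 92 − 64 = 28.
Row 1 has 17 + 18 + 6 + 35 + 13 = 89; the blank must be 92 − 89 = 3.

n = 3, q = 28, d = 12, m = 35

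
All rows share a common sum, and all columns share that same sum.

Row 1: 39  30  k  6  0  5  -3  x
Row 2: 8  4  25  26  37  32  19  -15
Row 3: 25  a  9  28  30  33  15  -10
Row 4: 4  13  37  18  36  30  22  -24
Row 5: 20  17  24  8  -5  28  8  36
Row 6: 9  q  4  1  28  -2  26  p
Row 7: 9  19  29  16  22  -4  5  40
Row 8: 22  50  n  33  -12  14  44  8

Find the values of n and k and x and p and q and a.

n = -23, k = 31, x = 28, p = 73, q = -3, a = 6

Rows 2 and 4 both sum to 136, so that's the common total.
The known cells in row 3 total 130, leaving 136 − 130 = 6 for the blank.
The known cells in column 2 total 139, leaving 136 − 139 = -3 for the blank.
The known cells in row 6 total 63, leaving 136 − 63 = 73 for the blank.
The known cells in column 8 total 108, leaving 136 − 108 = 28 for the blank.
The known cells in row 1 total 105, leaving 136 − 105 = 31 for the blank.
The known cells in row 8 total 159, leaving 136 − 159 = -23 for the blank.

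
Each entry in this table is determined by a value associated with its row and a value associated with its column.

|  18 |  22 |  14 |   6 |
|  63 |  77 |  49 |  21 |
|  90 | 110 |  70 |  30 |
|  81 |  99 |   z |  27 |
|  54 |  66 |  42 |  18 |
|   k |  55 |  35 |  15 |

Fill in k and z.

k = 45, z = 63

Each row is a constant multiple of every other row — this is a multiplication table with the headers hidden.
Row 6 is 55/22 = 5/2 times row 1, so its entry in column 1 is 18 × 5/2 = 45.
Row 4 is 99/22 = 9/2 times row 1, so its entry in column 3 is 14 × 9/2 = 63.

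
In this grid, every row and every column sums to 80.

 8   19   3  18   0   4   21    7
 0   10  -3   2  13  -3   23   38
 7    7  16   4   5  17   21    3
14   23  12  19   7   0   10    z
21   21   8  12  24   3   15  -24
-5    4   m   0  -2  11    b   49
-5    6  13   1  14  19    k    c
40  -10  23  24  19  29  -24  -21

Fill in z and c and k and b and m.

Row 4: 14 + 23 + 12 + 19 + 7 + 0 + 10 = 85, so its missing entry is 80 − 85 = -5.
Column 8: 7 + 38 + 3 − 5 − 24 + 49 − 21 = 47, so its missing entry is 80 − 47 = 33.
Row 7: -5 + 6 + 13 + 1 + 14 + 19 + 33 = 81, so its missing entry is 80 − 81 = -1.
Column 7: 21 + 23 + 21 + 10 + 15 − 1 − 24 = 65, so its missing entry is 80 − 65 = 15.
Row 6: -5 + 4 + 0 − 2 + 11 + 15 + 49 = 72, so its missing entry is 80 − 72 = 8.

z = -5, c = 33, k = -1, b = 15, m = 8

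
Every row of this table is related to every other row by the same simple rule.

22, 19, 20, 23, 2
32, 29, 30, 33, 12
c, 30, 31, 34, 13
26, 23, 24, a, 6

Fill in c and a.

The difference between any two rows is the same in every column — this is an addition table with the headers hidden.
Row 3 minus row 1 is 13 − 2 = 11, so its entry in column 1 is 22 + 11 = 33.
Row 4 minus row 1 is 6 − 2 = 4, so its entry in column 4 is 23 + 4 = 27.

c = 33, a = 27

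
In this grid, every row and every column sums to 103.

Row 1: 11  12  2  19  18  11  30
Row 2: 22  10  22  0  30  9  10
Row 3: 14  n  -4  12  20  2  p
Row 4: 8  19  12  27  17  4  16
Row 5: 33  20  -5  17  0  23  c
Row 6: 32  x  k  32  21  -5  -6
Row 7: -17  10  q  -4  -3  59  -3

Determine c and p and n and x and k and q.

Row 7: -17 + 10 − 4 − 3 + 59 − 3 = 42, so its missing entry is 103 − 42 = 61.
Row 5: 33 + 20 − 5 + 17 + 0 + 23 = 88, so its missing entry is 103 − 88 = 15.
Column 7: 30 + 10 + 16 + 15 − 6 − 3 = 62, so its missing entry is 103 − 62 = 41.
Row 3: 14 − 4 + 12 + 20 + 2 + 41 = 85, so its missing entry is 103 − 85 = 18.
Column 2: 12 + 10 + 18 + 19 + 20 + 10 = 89, so its missing entry is 103 − 89 = 14.
Row 6: 32 + 14 + 32 + 21 − 5 − 6 = 88, so its missing entry is 103 − 88 = 15.

c = 15, p = 41, n = 18, x = 14, k = 15, q = 61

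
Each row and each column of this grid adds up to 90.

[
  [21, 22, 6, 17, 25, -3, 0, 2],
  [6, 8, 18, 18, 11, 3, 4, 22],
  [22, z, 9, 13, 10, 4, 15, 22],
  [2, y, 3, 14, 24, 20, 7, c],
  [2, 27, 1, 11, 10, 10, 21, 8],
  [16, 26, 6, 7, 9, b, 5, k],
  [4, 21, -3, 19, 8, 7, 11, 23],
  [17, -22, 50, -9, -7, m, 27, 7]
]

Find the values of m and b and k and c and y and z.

The known cells in row 3 total 95, leaving 90 − 95 = -5 for the blank.
The known cells in column 2 total 77, leaving 90 − 77 = 13 for the blank.
The known cells in row 4 total 83, leaving 90 − 83 = 7 for the blank.
The known cells in column 8 total 91, leaving 90 − 91 = -1 for the blank.
The known cells in row 6 total 68, leaving 90 − 68 = 22 for the blank.
The known cells in row 8 total 63, leaving 90 − 63 = 27 for the blank.

m = 27, b = 22, k = -1, c = 7, y = 13, z = -5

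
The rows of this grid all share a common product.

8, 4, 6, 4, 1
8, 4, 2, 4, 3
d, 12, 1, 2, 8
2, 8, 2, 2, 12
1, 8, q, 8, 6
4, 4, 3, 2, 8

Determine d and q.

Rows 2 and 6 each multiply to 768, so every row has product 768.
Row 3: 12×1×2×8 = 192, so the missing entry is 768 ÷ 192 = 4.
Row 5: 1×8×8×6 = 384, so the missing entry is 768 ÷ 384 = 2.

d = 4, q = 2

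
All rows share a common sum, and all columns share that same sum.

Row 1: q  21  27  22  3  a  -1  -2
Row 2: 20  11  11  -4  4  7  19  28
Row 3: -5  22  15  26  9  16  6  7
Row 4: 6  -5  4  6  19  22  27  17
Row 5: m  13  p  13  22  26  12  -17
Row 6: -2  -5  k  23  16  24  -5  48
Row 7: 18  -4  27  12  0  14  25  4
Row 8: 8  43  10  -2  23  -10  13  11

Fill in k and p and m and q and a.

k = -3, p = 5, m = 22, q = 29, a = -3

Rows 2 and 3 both sum to 96, so that's the common total.
Column 6 has 7 + 16 + 22 + 26 + 24 + 14 − 10 = 99; the blank must be 96 − 99 = -3.
Row 1 has 21 + 27 + 22 + 3 − 3 − 1 − 2 = 67; the blank must be 96 − 67 = 29.
Column 1 has 29 + 20 − 5 + 6 − 2 + 18 + 8 = 74; the blank must be 96 − 74 = 22.
Row 5 has 22 + 13 + 13 + 22 + 26 + 12 − 17 = 91; the blank must be 96 − 91 = 5.
Row 6 has -2 − 5 + 23 + 16 + 24 − 5 + 48 = 99; the blank must be 96 − 99 = -3.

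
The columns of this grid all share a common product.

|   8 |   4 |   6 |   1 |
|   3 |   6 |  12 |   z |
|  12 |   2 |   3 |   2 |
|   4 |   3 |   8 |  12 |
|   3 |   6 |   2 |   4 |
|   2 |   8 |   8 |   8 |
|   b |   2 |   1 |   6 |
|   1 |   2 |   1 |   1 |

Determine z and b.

z = 6, b = 4

Columns 2 and 3 each multiply to 27648, so every column has product 27648.
Column 4: 1×2×12×4×8×6×1 = 4608, so the missing entry is 27648 ÷ 4608 = 6.
Column 1: 8×3×12×4×3×2×1 = 6912, so the missing entry is 27648 ÷ 6912 = 4.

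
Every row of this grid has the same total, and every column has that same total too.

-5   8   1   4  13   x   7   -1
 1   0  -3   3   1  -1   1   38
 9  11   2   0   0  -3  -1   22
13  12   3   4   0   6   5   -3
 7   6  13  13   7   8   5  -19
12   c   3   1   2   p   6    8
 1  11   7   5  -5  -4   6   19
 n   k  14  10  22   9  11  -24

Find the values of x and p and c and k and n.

Rows 2 and 3 both sum to 40, so that's the common total.
The known cells in column 1 total 38, leaving 40 − 38 = 2 for the blank.
The known cells in row 8 total 44, leaving 40 − 44 = -4 for the blank.
The known cells in column 2 total 44, leaving 40 − 44 = -4 for the blank.
The known cells in row 6 total 28, leaving 40 − 28 = 12 for the blank.
The known cells in row 1 total 27, leaving 40 − 27 = 13 for the blank.

x = 13, p = 12, c = -4, k = -4, n = 2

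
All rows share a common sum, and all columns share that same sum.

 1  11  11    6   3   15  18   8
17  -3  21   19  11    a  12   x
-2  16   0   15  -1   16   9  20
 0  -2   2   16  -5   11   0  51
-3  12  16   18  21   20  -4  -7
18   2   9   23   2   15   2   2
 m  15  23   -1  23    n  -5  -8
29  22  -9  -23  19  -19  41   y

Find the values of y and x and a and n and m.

Rows 1 and 3 both sum to 73, so that's the common total.
Row 8: 29 + 22 − 9 − 23 + 19 − 19 + 41 = 60, so its missing entry is 73 − 60 = 13.
Column 8: 8 + 20 + 51 − 7 + 2 − 8 + 13 = 79, so its missing entry is 73 − 79 = -6.
Row 2: 17 − 3 + 21 + 19 + 11 + 12 − 6 = 71, so its missing entry is 73 − 71 = 2.
Column 6: 15 + 2 + 16 + 11 + 20 + 15 − 19 = 60, so its missing entry is 73 − 60 = 13.
Row 7: 15 + 23 − 1 + 23 + 13 − 5 − 8 = 60, so its missing entry is 73 − 60 = 13.

y = 13, x = -6, a = 2, n = 13, m = 13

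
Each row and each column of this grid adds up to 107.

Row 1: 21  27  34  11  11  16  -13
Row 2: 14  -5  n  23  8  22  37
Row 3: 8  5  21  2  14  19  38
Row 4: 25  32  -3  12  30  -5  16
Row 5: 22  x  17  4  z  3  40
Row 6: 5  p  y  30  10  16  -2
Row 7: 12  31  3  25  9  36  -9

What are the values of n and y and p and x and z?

Column 5 has 11 + 8 + 14 + 30 + 10 + 9 = 82; the blank must be 107 − 82 = 25.
Row 2 has 14 − 5 + 23 + 8 + 22 + 37 = 99; the blank must be 107 − 99 = 8.
Row 5 has 22 + 17 + 4 + 25 + 3 + 40 = 111; the blank must be 107 − 111 = -4.
Column 2 has 27 − 5 + 5 + 32 − 4 + 31 = 86; the blank must be 107 − 86 = 21.
Row 6 has 5 + 21 + 30 + 10 + 16 − 2 = 80; the blank must be 107 − 80 = 27.

n = 8, y = 27, p = 21, x = -4, z = 25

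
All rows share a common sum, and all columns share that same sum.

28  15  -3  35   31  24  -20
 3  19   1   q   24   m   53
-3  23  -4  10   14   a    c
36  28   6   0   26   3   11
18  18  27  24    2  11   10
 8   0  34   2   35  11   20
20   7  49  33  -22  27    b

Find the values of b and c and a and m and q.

b = -4, c = 40, a = 30, m = 4, q = 6

Rows 1 and 4 both sum to 110, so that's the common total.
Row 7: 20 + 7 + 49 + 33 − 22 + 27 = 114, so its missing entry is 110 − 114 = -4.
Column 7: -20 + 53 + 11 + 10 + 20 − 4 = 70, so its missing entry is 110 − 70 = 40.
Row 3: -3 + 23 − 4 + 10 + 14 + 40 = 80, so its missing entry is 110 − 80 = 30.
Column 6: 24 + 30 + 3 + 11 + 11 + 27 = 106, so its missing entry is 110 − 106 = 4.
Row 2: 3 + 19 + 1 + 24 + 4 + 53 = 104, so its missing entry is 110 − 104 = 6.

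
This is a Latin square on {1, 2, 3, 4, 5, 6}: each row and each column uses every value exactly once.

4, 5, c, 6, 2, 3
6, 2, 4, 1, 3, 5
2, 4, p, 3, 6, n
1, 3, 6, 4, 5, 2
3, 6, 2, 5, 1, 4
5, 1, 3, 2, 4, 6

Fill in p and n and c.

p = 5, n = 1, c = 1

At (row 1, col 3): row 1 already has {2, 3, 4, 5, 6}, so the value is 1.
For row 3, column 6: column 6 already has {2, 3, 4, 5, 6}; that leaves 1.
For row 3, column 3: row 3 already has {1, 2, 3, 4, 6}; that leaves 5.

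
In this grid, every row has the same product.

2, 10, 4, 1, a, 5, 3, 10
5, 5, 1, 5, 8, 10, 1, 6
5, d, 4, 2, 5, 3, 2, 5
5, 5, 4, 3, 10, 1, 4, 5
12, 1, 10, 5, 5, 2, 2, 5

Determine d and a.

Rows 4 and 5 each multiply to 60000, so every row has product 60000.
Row 3: 5×4×2×5×3×2×5 = 6000, so the missing entry is 60000 ÷ 6000 = 10.
Row 1: 2×10×4×1×5×3×10 = 12000, so the missing entry is 60000 ÷ 12000 = 5.

d = 10, a = 5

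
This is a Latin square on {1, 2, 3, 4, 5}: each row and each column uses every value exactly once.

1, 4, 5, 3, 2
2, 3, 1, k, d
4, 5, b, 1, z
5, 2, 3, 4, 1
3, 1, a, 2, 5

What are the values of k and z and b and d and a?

k = 5, z = 3, b = 2, d = 4, a = 4

At (row 5, col 3): row 5 already has {1, 2, 3, 5}, so the value is 4.
Cell (3,3): column 3 already has {1, 3, 4, 5} → 2.
For row 3, column 5: row 3 already has {1, 2, 4, 5}; that leaves 3.
At (row 2, col 5): column 5 already has {1, 2, 3, 5}, so the value is 4.
At (row 2, col 4): row 2 already has {1, 2, 3, 4}, so the value is 5.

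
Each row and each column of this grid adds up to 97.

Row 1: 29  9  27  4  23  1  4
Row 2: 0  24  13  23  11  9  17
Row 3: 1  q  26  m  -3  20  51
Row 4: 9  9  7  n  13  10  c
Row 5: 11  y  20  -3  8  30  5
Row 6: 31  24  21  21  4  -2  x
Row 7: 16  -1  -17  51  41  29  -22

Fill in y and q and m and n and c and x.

y = 26, q = 6, m = -4, n = 5, c = 44, x = -2

Row 6: 31 + 24 + 21 + 21 + 4 − 2 = 99, so its missing entry is 97 − 99 = -2.
Column 7: 4 + 17 + 51 + 5 − 2 − 22 = 53, so its missing entry is 97 − 53 = 44.
Row 4: 9 + 9 + 7 + 13 + 10 + 44 = 92, so its missing entry is 97 − 92 = 5.
Column 4: 4 + 23 + 5 − 3 + 21 + 51 = 101, so its missing entry is 97 − 101 = -4.
Row 3: 1 + 26 − 4 − 3 + 20 + 51 = 91, so its missing entry is 97 − 91 = 6.
Row 5: 11 + 20 − 3 + 8 + 30 + 5 = 71, so its missing entry is 97 − 71 = 26.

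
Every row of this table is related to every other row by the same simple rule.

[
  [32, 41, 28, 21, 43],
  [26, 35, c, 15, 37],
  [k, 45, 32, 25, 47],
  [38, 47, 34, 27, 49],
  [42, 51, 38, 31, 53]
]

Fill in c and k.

The difference between any two rows is the same in every column — this is an addition table with the headers hidden.
Row 2 minus row 1 is 37 − 43 = -6, so its entry in column 3 is 28 + (-6) = 22.
Row 3 minus row 1 is 47 − 43 = 4, so its entry in column 1 is 32 + 4 = 36.

c = 22, k = 36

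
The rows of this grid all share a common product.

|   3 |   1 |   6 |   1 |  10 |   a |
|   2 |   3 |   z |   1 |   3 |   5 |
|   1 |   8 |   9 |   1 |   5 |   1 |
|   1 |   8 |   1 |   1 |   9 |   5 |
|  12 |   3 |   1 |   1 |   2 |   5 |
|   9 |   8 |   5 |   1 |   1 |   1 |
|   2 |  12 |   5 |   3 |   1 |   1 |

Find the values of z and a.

Rows 4 and 5 each multiply to 360, so every row has product 360.
Row 2: 2×3×1×3×5 = 90, so the missing entry is 360 ÷ 90 = 4.
Row 1: 3×1×6×1×10 = 180, so the missing entry is 360 ÷ 180 = 2.

z = 4, a = 2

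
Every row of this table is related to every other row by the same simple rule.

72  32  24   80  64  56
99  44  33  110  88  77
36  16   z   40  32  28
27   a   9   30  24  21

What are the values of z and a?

z = 12, a = 12

Each row is a constant multiple of every other row — this is a multiplication table with the headers hidden.
Row 3 is 36/72 = 1/2 times row 1, so its entry in column 3 is 24 × 1/2 = 12.
Row 4 is 27/72 = 3/8 times row 1, so its entry in column 2 is 32 × 3/8 = 12.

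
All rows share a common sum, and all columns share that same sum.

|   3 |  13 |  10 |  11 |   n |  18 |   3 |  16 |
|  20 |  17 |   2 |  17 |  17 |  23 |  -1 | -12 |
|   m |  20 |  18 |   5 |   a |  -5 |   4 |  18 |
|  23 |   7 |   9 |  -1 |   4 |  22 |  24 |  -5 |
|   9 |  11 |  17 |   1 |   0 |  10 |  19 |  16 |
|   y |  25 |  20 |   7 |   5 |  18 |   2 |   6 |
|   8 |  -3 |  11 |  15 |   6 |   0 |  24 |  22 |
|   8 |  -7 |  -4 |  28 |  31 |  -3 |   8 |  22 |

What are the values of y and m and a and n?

Rows 2 and 4 both sum to 83, so that's the common total.
The known cells in row 6 total 83, leaving 83 − 83 = 0 for the blank.
The known cells in column 1 total 71, leaving 83 − 71 = 12 for the blank.
The known cells in row 3 total 72, leaving 83 − 72 = 11 for the blank.
The known cells in row 1 total 74, leaving 83 − 74 = 9 for the blank.

y = 0, m = 12, a = 11, n = 9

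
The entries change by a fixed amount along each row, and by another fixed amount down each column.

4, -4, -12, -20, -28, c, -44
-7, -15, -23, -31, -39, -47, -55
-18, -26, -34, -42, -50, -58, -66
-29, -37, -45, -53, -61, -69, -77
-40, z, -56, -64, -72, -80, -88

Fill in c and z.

c = -36, z = -48

Along each row the entries change by -8 per step; down each column they change by -11.
Row 1: from 4 at column 1, stepping by -8 to column 6 gives -36.
Row 5: from -40 at column 1, stepping by -8 to column 2 gives -48.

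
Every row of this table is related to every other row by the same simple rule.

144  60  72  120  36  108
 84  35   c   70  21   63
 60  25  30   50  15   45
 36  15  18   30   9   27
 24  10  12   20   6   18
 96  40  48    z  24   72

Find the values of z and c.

Each row is a constant multiple of every other row — this is a multiplication table with the headers hidden.
Row 6 is 72/108 = 2/3 times row 1, so its entry in column 4 is 120 × 2/3 = 80.
Row 2 is 63/108 = 7/12 times row 1, so its entry in column 3 is 72 × 7/12 = 42.

z = 80, c = 42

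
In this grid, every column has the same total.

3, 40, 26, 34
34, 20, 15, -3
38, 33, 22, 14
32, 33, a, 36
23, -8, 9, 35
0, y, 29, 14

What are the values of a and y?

Column 1 sums to 130 and so does column 4; that's the common total.
In column 3 the known cells total 101, leaving 130 − 101 = 29.
In column 2 the known cells total 118, leaving 130 − 118 = 12.

a = 29, y = 12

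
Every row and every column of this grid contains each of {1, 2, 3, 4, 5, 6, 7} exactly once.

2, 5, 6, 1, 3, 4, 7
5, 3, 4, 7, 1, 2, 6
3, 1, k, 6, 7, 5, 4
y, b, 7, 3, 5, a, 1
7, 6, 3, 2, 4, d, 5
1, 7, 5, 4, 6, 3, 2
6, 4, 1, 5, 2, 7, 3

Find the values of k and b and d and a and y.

k = 2, b = 2, d = 1, a = 6, y = 4

Cell (4,2): column 2 already has {1, 3, 4, 5, 6, 7} → 2.
Cell (4,1): column 1 already has {1, 2, 3, 5, 6, 7} → 4.
At (row 5, col 6): row 5 already has {2, 3, 4, 5, 6, 7}, so the value is 1.
At (row 3, col 3): row 3 already has {1, 3, 4, 5, 6, 7}, so the value is 2.
Cell (4,6): row 4 already has {1, 2, 3, 4, 5, 7} → 6.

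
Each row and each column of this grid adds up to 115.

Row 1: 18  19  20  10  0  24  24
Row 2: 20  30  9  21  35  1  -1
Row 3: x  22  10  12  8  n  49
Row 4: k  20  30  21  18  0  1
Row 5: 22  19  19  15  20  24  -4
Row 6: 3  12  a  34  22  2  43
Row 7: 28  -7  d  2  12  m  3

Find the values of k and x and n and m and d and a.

k = 25, x = -1, n = 15, m = 49, d = 28, a = -1

The known cells in row 4 total 90, leaving 115 − 90 = 25 for the blank.
The known cells in column 1 total 116, leaving 115 − 116 = -1 for the blank.
The known cells in row 3 total 100, leaving 115 − 100 = 15 for the blank.
The known cells in column 6 total 66, leaving 115 − 66 = 49 for the blank.
The known cells in row 7 total 87, leaving 115 − 87 = 28 for the blank.
The known cells in row 6 total 116, leaving 115 − 116 = -1 for the blank.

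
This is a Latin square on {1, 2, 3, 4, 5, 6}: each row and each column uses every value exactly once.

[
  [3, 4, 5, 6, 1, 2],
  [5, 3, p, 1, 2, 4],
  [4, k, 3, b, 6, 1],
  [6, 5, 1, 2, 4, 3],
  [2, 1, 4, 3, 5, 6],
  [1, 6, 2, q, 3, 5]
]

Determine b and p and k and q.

b = 5, p = 6, k = 2, q = 4

At (row 6, col 4): row 6 already has {1, 2, 3, 5, 6}, so the value is 4.
For row 2, column 3: row 2 already has {1, 2, 3, 4, 5}; that leaves 6.
At (row 3, col 4): column 4 already has {1, 2, 3, 4, 6}, so the value is 5.
At (row 3, col 2): row 3 already has {1, 3, 4, 5, 6}, so the value is 2.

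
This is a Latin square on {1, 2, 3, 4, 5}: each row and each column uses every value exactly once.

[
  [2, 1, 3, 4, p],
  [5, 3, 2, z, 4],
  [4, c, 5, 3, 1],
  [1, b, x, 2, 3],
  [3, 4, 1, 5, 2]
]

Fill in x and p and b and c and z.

x = 4, p = 5, b = 5, c = 2, z = 1

Cell (1,5): row 1 already has {1, 2, 3, 4} → 5.
Cell (3,2): row 3 already has {1, 3, 4, 5} → 2.
At (row 4, col 2): column 2 already has {1, 2, 3, 4}, so the value is 5.
For row 4, column 3: row 4 already has {1, 2, 3, 5}; that leaves 4.
For row 2, column 4: row 2 already has {2, 3, 4, 5}; that leaves 1.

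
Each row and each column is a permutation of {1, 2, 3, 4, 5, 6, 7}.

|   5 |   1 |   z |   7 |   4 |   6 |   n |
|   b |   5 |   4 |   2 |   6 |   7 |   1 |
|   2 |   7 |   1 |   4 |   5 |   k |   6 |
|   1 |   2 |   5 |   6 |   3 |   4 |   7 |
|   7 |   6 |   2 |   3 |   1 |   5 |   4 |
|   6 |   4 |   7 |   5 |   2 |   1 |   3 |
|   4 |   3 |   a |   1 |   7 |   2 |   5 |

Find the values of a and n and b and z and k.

For row 7, column 3: row 7 already has {1, 2, 3, 4, 5, 7}; that leaves 6.
Cell (1,7): column 7 already has {1, 3, 4, 5, 6, 7} → 2.
Cell (1,3): row 1 already has {1, 2, 4, 5, 6, 7} → 3.
At (row 2, col 1): row 2 already has {1, 2, 4, 5, 6, 7}, so the value is 3.
Cell (3,6): row 3 already has {1, 2, 4, 5, 6, 7} → 3.

a = 6, n = 2, b = 3, z = 3, k = 3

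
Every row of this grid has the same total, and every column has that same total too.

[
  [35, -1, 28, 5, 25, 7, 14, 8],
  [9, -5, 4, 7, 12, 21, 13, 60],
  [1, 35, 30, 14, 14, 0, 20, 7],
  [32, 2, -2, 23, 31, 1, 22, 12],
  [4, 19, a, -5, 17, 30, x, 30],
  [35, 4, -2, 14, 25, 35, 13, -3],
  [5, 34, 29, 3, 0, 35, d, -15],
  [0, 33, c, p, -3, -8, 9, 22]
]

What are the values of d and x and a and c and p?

d = 30, x = 0, a = 26, c = 8, p = 60

Rows 1 and 2 both sum to 121, so that's the common total.
Column 4: 5 + 7 + 14 + 23 − 5 + 14 + 3 = 61, so its missing entry is 121 − 61 = 60.
Row 8: 0 + 33 + 60 − 3 − 8 + 9 + 22 = 113, so its missing entry is 121 − 113 = 8.
Column 3: 28 + 4 + 30 − 2 − 2 + 29 + 8 = 95, so its missing entry is 121 − 95 = 26.
Row 5: 4 + 19 + 26 − 5 + 17 + 30 + 30 = 121, so its missing entry is 121 − 121 = 0.
Row 7: 5 + 34 + 29 + 3 + 0 + 35 − 15 = 91, so its missing entry is 121 − 91 = 30.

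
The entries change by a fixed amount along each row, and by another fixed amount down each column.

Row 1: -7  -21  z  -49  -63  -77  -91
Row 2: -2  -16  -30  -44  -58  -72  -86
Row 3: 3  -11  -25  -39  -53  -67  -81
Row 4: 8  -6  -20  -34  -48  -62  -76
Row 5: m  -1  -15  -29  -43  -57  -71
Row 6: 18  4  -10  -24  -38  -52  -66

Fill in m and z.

Along each row the entries change by -14 per step; down each column they change by 5.
Row 5: from -1 at column 2, stepping by -14 to column 1 gives 13.
Row 1: from -7 at column 1, stepping by -14 to column 3 gives -35.

m = 13, z = -35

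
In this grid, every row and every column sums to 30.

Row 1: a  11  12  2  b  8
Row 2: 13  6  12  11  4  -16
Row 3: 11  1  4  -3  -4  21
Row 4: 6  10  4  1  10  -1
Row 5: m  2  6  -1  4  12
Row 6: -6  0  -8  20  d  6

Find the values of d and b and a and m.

Row 6: -6 + 0 − 8 + 20 + 6 = 12, so its missing entry is 30 − 12 = 18.
Row 5: 2 + 6 − 1 + 4 + 12 = 23, so its missing entry is 30 − 23 = 7.
Column 5: 4 − 4 + 10 + 4 + 18 = 32, so its missing entry is 30 − 32 = -2.
Row 1: 11 + 12 + 2 − 2 + 8 = 31, so its missing entry is 30 − 31 = -1.

d = 18, b = -2, a = -1, m = 7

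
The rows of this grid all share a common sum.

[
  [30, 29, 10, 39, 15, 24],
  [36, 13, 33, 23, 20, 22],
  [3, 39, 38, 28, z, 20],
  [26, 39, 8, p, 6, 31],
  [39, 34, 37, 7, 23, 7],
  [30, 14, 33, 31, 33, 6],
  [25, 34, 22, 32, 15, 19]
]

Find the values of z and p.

z = 19, p = 37

The complete rows each total 147.
Row 3 is missing 147 − 128 = 19 (since 3 + 39 + 38 + 28 + 20 = 128).
Row 4 is missing 147 − 110 = 37 (since 26 + 39 + 8 + 6 + 31 = 110).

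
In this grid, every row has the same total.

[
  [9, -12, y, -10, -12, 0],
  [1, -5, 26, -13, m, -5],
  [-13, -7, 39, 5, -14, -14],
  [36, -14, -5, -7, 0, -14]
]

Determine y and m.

Row 3 sums to -4 and so does row 4; that's the common total.
In row 1 the known cells total -25, leaving -4 − (-25) = 21.
In row 2 the known cells total 4, leaving -4 − 4 = -8.

y = 21, m = -8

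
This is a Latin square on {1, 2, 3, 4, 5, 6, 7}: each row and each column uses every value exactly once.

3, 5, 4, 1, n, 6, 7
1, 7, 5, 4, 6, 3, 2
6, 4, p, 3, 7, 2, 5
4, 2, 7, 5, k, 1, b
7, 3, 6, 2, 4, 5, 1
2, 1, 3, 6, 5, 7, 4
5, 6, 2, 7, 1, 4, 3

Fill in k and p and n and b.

k = 3, p = 1, n = 2, b = 6

For row 3, column 3: row 3 already has {2, 3, 4, 5, 6, 7}; that leaves 1.
For row 1, column 5: row 1 already has {1, 3, 4, 5, 6, 7}; that leaves 2.
For row 4, column 5: column 5 already has {1, 2, 4, 5, 6, 7}; that leaves 3.
At (row 4, col 7): row 4 already has {1, 2, 3, 4, 5, 7}, so the value is 6.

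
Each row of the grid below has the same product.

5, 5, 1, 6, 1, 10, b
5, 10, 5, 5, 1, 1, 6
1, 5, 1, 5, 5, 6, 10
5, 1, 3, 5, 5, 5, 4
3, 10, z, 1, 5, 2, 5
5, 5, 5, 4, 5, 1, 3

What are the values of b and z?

b = 5, z = 5

Rows 4 and 6 each multiply to 7500, so every row has product 7500.
Row 1: 5×5×1×6×1×10 = 1500, so the missing entry is 7500 ÷ 1500 = 5.
Row 5: 3×10×1×5×2×5 = 1500, so the missing entry is 7500 ÷ 1500 = 5.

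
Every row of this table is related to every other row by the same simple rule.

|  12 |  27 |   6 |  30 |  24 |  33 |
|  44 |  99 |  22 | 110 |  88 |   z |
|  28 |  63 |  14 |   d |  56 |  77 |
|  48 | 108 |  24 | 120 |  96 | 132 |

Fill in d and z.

Each row is a constant multiple of every other row — this is a multiplication table with the headers hidden.
Row 3 is 63/27 = 7/3 times row 1, so its entry in column 4 is 30 × 7/3 = 70.
Row 2 is 99/27 = 11/3 times row 1, so its entry in column 6 is 33 × 11/3 = 121.

d = 70, z = 121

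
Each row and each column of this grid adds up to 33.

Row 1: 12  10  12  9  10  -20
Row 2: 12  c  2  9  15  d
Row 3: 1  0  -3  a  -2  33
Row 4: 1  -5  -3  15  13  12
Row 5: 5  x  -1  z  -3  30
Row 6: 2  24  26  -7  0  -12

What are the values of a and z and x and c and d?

The known cells in column 6 total 43, leaving 33 − 43 = -10 for the blank.
The known cells in row 2 total 28, leaving 33 − 28 = 5 for the blank.
The known cells in row 3 total 29, leaving 33 − 29 = 4 for the blank.
The known cells in column 4 total 30, leaving 33 − 30 = 3 for the blank.
The known cells in row 5 total 34, leaving 33 − 34 = -1 for the blank.

a = 4, z = 3, x = -1, c = 5, d = -10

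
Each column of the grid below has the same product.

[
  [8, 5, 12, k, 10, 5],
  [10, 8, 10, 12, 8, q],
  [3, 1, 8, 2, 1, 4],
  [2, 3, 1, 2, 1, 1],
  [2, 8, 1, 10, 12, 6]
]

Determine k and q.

k = 2, q = 8

Columns 2 and 5 each multiply to 960, so every column has product 960.
Column 4: 12×2×2×10 = 480, so the missing entry is 960 ÷ 480 = 2.
Column 6: 5×4×1×6 = 120, so the missing entry is 960 ÷ 120 = 8.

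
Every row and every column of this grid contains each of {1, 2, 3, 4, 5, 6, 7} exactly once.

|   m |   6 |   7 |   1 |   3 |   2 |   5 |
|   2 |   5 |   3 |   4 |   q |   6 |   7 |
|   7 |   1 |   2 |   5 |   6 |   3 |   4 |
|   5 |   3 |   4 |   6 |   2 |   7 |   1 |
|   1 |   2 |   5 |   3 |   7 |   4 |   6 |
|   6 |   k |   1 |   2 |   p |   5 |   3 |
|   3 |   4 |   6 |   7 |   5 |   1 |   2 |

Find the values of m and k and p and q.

Cell (6,2): column 2 already has {1, 2, 3, 4, 5, 6} → 7.
At (row 6, col 5): row 6 already has {1, 2, 3, 5, 6, 7}, so the value is 4.
At (row 2, col 5): row 2 already has {2, 3, 4, 5, 6, 7}, so the value is 1.
For row 1, column 1: row 1 already has {1, 2, 3, 5, 6, 7}; that leaves 4.

m = 4, k = 7, p = 4, q = 1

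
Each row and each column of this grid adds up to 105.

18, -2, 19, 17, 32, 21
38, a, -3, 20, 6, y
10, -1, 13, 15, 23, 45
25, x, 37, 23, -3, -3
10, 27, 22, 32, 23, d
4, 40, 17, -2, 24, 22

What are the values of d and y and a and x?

d = -9, y = 29, a = 15, x = 26

Row 5: 10 + 27 + 22 + 32 + 23 = 114, so its missing entry is 105 − 114 = -9.
Row 4: 25 + 37 + 23 − 3 − 3 = 79, so its missing entry is 105 − 79 = 26.
Column 2: -2 − 1 + 26 + 27 + 40 = 90, so its missing entry is 105 − 90 = 15.
Row 2: 38 + 15 − 3 + 20 + 6 = 76, so its missing entry is 105 − 76 = 29.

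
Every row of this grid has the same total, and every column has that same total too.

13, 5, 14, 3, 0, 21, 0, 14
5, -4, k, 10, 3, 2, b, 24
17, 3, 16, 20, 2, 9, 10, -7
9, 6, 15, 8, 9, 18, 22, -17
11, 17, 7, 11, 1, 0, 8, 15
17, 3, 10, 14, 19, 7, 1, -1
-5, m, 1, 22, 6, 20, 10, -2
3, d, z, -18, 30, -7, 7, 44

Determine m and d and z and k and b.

m = 18, d = 22, z = -11, k = 18, b = 12

Rows 1 and 3 both sum to 70, so that's the common total.
The known cells in row 7 total 52, leaving 70 − 52 = 18 for the blank.
The known cells in column 2 total 48, leaving 70 − 48 = 22 for the blank.
The known cells in row 8 total 81, leaving 70 − 81 = -11 for the blank.
The known cells in column 3 total 52, leaving 70 − 52 = 18 for the blank.
The known cells in row 2 total 58, leaving 70 − 58 = 12 for the blank.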